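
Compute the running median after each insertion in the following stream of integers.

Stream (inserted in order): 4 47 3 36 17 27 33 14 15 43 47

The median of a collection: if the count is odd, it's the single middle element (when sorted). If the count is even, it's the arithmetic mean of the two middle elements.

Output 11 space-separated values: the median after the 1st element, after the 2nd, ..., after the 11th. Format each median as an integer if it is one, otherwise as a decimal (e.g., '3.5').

Step 1: insert 4 -> lo=[4] (size 1, max 4) hi=[] (size 0) -> median=4
Step 2: insert 47 -> lo=[4] (size 1, max 4) hi=[47] (size 1, min 47) -> median=25.5
Step 3: insert 3 -> lo=[3, 4] (size 2, max 4) hi=[47] (size 1, min 47) -> median=4
Step 4: insert 36 -> lo=[3, 4] (size 2, max 4) hi=[36, 47] (size 2, min 36) -> median=20
Step 5: insert 17 -> lo=[3, 4, 17] (size 3, max 17) hi=[36, 47] (size 2, min 36) -> median=17
Step 6: insert 27 -> lo=[3, 4, 17] (size 3, max 17) hi=[27, 36, 47] (size 3, min 27) -> median=22
Step 7: insert 33 -> lo=[3, 4, 17, 27] (size 4, max 27) hi=[33, 36, 47] (size 3, min 33) -> median=27
Step 8: insert 14 -> lo=[3, 4, 14, 17] (size 4, max 17) hi=[27, 33, 36, 47] (size 4, min 27) -> median=22
Step 9: insert 15 -> lo=[3, 4, 14, 15, 17] (size 5, max 17) hi=[27, 33, 36, 47] (size 4, min 27) -> median=17
Step 10: insert 43 -> lo=[3, 4, 14, 15, 17] (size 5, max 17) hi=[27, 33, 36, 43, 47] (size 5, min 27) -> median=22
Step 11: insert 47 -> lo=[3, 4, 14, 15, 17, 27] (size 6, max 27) hi=[33, 36, 43, 47, 47] (size 5, min 33) -> median=27

Answer: 4 25.5 4 20 17 22 27 22 17 22 27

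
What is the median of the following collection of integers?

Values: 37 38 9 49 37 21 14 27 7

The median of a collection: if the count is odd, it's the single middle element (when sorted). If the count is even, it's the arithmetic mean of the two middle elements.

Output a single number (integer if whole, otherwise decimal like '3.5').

Step 1: insert 37 -> lo=[37] (size 1, max 37) hi=[] (size 0) -> median=37
Step 2: insert 38 -> lo=[37] (size 1, max 37) hi=[38] (size 1, min 38) -> median=37.5
Step 3: insert 9 -> lo=[9, 37] (size 2, max 37) hi=[38] (size 1, min 38) -> median=37
Step 4: insert 49 -> lo=[9, 37] (size 2, max 37) hi=[38, 49] (size 2, min 38) -> median=37.5
Step 5: insert 37 -> lo=[9, 37, 37] (size 3, max 37) hi=[38, 49] (size 2, min 38) -> median=37
Step 6: insert 21 -> lo=[9, 21, 37] (size 3, max 37) hi=[37, 38, 49] (size 3, min 37) -> median=37
Step 7: insert 14 -> lo=[9, 14, 21, 37] (size 4, max 37) hi=[37, 38, 49] (size 3, min 37) -> median=37
Step 8: insert 27 -> lo=[9, 14, 21, 27] (size 4, max 27) hi=[37, 37, 38, 49] (size 4, min 37) -> median=32
Step 9: insert 7 -> lo=[7, 9, 14, 21, 27] (size 5, max 27) hi=[37, 37, 38, 49] (size 4, min 37) -> median=27

Answer: 27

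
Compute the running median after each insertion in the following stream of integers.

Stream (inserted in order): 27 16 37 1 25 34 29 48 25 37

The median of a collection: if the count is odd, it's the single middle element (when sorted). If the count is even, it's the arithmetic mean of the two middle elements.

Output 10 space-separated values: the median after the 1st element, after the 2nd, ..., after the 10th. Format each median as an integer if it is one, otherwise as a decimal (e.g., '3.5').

Answer: 27 21.5 27 21.5 25 26 27 28 27 28

Derivation:
Step 1: insert 27 -> lo=[27] (size 1, max 27) hi=[] (size 0) -> median=27
Step 2: insert 16 -> lo=[16] (size 1, max 16) hi=[27] (size 1, min 27) -> median=21.5
Step 3: insert 37 -> lo=[16, 27] (size 2, max 27) hi=[37] (size 1, min 37) -> median=27
Step 4: insert 1 -> lo=[1, 16] (size 2, max 16) hi=[27, 37] (size 2, min 27) -> median=21.5
Step 5: insert 25 -> lo=[1, 16, 25] (size 3, max 25) hi=[27, 37] (size 2, min 27) -> median=25
Step 6: insert 34 -> lo=[1, 16, 25] (size 3, max 25) hi=[27, 34, 37] (size 3, min 27) -> median=26
Step 7: insert 29 -> lo=[1, 16, 25, 27] (size 4, max 27) hi=[29, 34, 37] (size 3, min 29) -> median=27
Step 8: insert 48 -> lo=[1, 16, 25, 27] (size 4, max 27) hi=[29, 34, 37, 48] (size 4, min 29) -> median=28
Step 9: insert 25 -> lo=[1, 16, 25, 25, 27] (size 5, max 27) hi=[29, 34, 37, 48] (size 4, min 29) -> median=27
Step 10: insert 37 -> lo=[1, 16, 25, 25, 27] (size 5, max 27) hi=[29, 34, 37, 37, 48] (size 5, min 29) -> median=28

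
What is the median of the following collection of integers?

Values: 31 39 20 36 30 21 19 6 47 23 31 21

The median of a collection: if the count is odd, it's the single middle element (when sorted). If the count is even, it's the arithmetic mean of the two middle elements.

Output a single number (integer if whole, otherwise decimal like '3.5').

Answer: 26.5

Derivation:
Step 1: insert 31 -> lo=[31] (size 1, max 31) hi=[] (size 0) -> median=31
Step 2: insert 39 -> lo=[31] (size 1, max 31) hi=[39] (size 1, min 39) -> median=35
Step 3: insert 20 -> lo=[20, 31] (size 2, max 31) hi=[39] (size 1, min 39) -> median=31
Step 4: insert 36 -> lo=[20, 31] (size 2, max 31) hi=[36, 39] (size 2, min 36) -> median=33.5
Step 5: insert 30 -> lo=[20, 30, 31] (size 3, max 31) hi=[36, 39] (size 2, min 36) -> median=31
Step 6: insert 21 -> lo=[20, 21, 30] (size 3, max 30) hi=[31, 36, 39] (size 3, min 31) -> median=30.5
Step 7: insert 19 -> lo=[19, 20, 21, 30] (size 4, max 30) hi=[31, 36, 39] (size 3, min 31) -> median=30
Step 8: insert 6 -> lo=[6, 19, 20, 21] (size 4, max 21) hi=[30, 31, 36, 39] (size 4, min 30) -> median=25.5
Step 9: insert 47 -> lo=[6, 19, 20, 21, 30] (size 5, max 30) hi=[31, 36, 39, 47] (size 4, min 31) -> median=30
Step 10: insert 23 -> lo=[6, 19, 20, 21, 23] (size 5, max 23) hi=[30, 31, 36, 39, 47] (size 5, min 30) -> median=26.5
Step 11: insert 31 -> lo=[6, 19, 20, 21, 23, 30] (size 6, max 30) hi=[31, 31, 36, 39, 47] (size 5, min 31) -> median=30
Step 12: insert 21 -> lo=[6, 19, 20, 21, 21, 23] (size 6, max 23) hi=[30, 31, 31, 36, 39, 47] (size 6, min 30) -> median=26.5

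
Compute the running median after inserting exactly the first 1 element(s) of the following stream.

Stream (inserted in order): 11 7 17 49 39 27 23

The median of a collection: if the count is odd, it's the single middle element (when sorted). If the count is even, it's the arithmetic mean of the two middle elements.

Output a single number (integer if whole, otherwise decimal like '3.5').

Step 1: insert 11 -> lo=[11] (size 1, max 11) hi=[] (size 0) -> median=11

Answer: 11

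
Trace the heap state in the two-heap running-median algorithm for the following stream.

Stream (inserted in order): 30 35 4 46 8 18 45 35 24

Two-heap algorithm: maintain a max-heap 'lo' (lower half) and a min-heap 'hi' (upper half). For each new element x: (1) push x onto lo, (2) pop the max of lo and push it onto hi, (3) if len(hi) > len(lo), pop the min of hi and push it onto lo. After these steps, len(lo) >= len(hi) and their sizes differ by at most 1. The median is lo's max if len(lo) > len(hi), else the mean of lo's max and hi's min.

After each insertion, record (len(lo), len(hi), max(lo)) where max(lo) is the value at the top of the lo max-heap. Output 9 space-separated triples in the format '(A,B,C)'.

Answer: (1,0,30) (1,1,30) (2,1,30) (2,2,30) (3,2,30) (3,3,18) (4,3,30) (4,4,30) (5,4,30)

Derivation:
Step 1: insert 30 -> lo=[30] hi=[] -> (len(lo)=1, len(hi)=0, max(lo)=30)
Step 2: insert 35 -> lo=[30] hi=[35] -> (len(lo)=1, len(hi)=1, max(lo)=30)
Step 3: insert 4 -> lo=[4, 30] hi=[35] -> (len(lo)=2, len(hi)=1, max(lo)=30)
Step 4: insert 46 -> lo=[4, 30] hi=[35, 46] -> (len(lo)=2, len(hi)=2, max(lo)=30)
Step 5: insert 8 -> lo=[4, 8, 30] hi=[35, 46] -> (len(lo)=3, len(hi)=2, max(lo)=30)
Step 6: insert 18 -> lo=[4, 8, 18] hi=[30, 35, 46] -> (len(lo)=3, len(hi)=3, max(lo)=18)
Step 7: insert 45 -> lo=[4, 8, 18, 30] hi=[35, 45, 46] -> (len(lo)=4, len(hi)=3, max(lo)=30)
Step 8: insert 35 -> lo=[4, 8, 18, 30] hi=[35, 35, 45, 46] -> (len(lo)=4, len(hi)=4, max(lo)=30)
Step 9: insert 24 -> lo=[4, 8, 18, 24, 30] hi=[35, 35, 45, 46] -> (len(lo)=5, len(hi)=4, max(lo)=30)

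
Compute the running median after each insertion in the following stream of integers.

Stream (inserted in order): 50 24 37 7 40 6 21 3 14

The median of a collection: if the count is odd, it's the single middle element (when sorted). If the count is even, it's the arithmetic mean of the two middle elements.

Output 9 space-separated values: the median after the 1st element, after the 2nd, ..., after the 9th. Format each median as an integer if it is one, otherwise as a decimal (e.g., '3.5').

Answer: 50 37 37 30.5 37 30.5 24 22.5 21

Derivation:
Step 1: insert 50 -> lo=[50] (size 1, max 50) hi=[] (size 0) -> median=50
Step 2: insert 24 -> lo=[24] (size 1, max 24) hi=[50] (size 1, min 50) -> median=37
Step 3: insert 37 -> lo=[24, 37] (size 2, max 37) hi=[50] (size 1, min 50) -> median=37
Step 4: insert 7 -> lo=[7, 24] (size 2, max 24) hi=[37, 50] (size 2, min 37) -> median=30.5
Step 5: insert 40 -> lo=[7, 24, 37] (size 3, max 37) hi=[40, 50] (size 2, min 40) -> median=37
Step 6: insert 6 -> lo=[6, 7, 24] (size 3, max 24) hi=[37, 40, 50] (size 3, min 37) -> median=30.5
Step 7: insert 21 -> lo=[6, 7, 21, 24] (size 4, max 24) hi=[37, 40, 50] (size 3, min 37) -> median=24
Step 8: insert 3 -> lo=[3, 6, 7, 21] (size 4, max 21) hi=[24, 37, 40, 50] (size 4, min 24) -> median=22.5
Step 9: insert 14 -> lo=[3, 6, 7, 14, 21] (size 5, max 21) hi=[24, 37, 40, 50] (size 4, min 24) -> median=21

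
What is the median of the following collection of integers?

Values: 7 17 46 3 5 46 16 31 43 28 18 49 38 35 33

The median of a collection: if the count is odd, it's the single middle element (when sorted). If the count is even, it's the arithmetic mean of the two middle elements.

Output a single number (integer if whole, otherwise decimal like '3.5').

Answer: 31

Derivation:
Step 1: insert 7 -> lo=[7] (size 1, max 7) hi=[] (size 0) -> median=7
Step 2: insert 17 -> lo=[7] (size 1, max 7) hi=[17] (size 1, min 17) -> median=12
Step 3: insert 46 -> lo=[7, 17] (size 2, max 17) hi=[46] (size 1, min 46) -> median=17
Step 4: insert 3 -> lo=[3, 7] (size 2, max 7) hi=[17, 46] (size 2, min 17) -> median=12
Step 5: insert 5 -> lo=[3, 5, 7] (size 3, max 7) hi=[17, 46] (size 2, min 17) -> median=7
Step 6: insert 46 -> lo=[3, 5, 7] (size 3, max 7) hi=[17, 46, 46] (size 3, min 17) -> median=12
Step 7: insert 16 -> lo=[3, 5, 7, 16] (size 4, max 16) hi=[17, 46, 46] (size 3, min 17) -> median=16
Step 8: insert 31 -> lo=[3, 5, 7, 16] (size 4, max 16) hi=[17, 31, 46, 46] (size 4, min 17) -> median=16.5
Step 9: insert 43 -> lo=[3, 5, 7, 16, 17] (size 5, max 17) hi=[31, 43, 46, 46] (size 4, min 31) -> median=17
Step 10: insert 28 -> lo=[3, 5, 7, 16, 17] (size 5, max 17) hi=[28, 31, 43, 46, 46] (size 5, min 28) -> median=22.5
Step 11: insert 18 -> lo=[3, 5, 7, 16, 17, 18] (size 6, max 18) hi=[28, 31, 43, 46, 46] (size 5, min 28) -> median=18
Step 12: insert 49 -> lo=[3, 5, 7, 16, 17, 18] (size 6, max 18) hi=[28, 31, 43, 46, 46, 49] (size 6, min 28) -> median=23
Step 13: insert 38 -> lo=[3, 5, 7, 16, 17, 18, 28] (size 7, max 28) hi=[31, 38, 43, 46, 46, 49] (size 6, min 31) -> median=28
Step 14: insert 35 -> lo=[3, 5, 7, 16, 17, 18, 28] (size 7, max 28) hi=[31, 35, 38, 43, 46, 46, 49] (size 7, min 31) -> median=29.5
Step 15: insert 33 -> lo=[3, 5, 7, 16, 17, 18, 28, 31] (size 8, max 31) hi=[33, 35, 38, 43, 46, 46, 49] (size 7, min 33) -> median=31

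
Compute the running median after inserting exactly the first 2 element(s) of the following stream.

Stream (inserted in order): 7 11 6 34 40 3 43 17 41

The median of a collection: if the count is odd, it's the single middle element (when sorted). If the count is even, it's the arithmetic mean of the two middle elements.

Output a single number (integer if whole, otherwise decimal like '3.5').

Step 1: insert 7 -> lo=[7] (size 1, max 7) hi=[] (size 0) -> median=7
Step 2: insert 11 -> lo=[7] (size 1, max 7) hi=[11] (size 1, min 11) -> median=9

Answer: 9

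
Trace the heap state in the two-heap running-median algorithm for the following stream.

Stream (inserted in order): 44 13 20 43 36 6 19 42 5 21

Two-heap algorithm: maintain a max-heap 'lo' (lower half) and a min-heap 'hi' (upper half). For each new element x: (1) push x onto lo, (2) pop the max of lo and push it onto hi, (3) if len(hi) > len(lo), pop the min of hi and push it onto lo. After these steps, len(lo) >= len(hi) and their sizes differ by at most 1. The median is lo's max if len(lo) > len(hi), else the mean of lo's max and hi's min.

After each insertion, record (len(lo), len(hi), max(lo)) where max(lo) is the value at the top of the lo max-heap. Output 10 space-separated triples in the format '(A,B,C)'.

Step 1: insert 44 -> lo=[44] hi=[] -> (len(lo)=1, len(hi)=0, max(lo)=44)
Step 2: insert 13 -> lo=[13] hi=[44] -> (len(lo)=1, len(hi)=1, max(lo)=13)
Step 3: insert 20 -> lo=[13, 20] hi=[44] -> (len(lo)=2, len(hi)=1, max(lo)=20)
Step 4: insert 43 -> lo=[13, 20] hi=[43, 44] -> (len(lo)=2, len(hi)=2, max(lo)=20)
Step 5: insert 36 -> lo=[13, 20, 36] hi=[43, 44] -> (len(lo)=3, len(hi)=2, max(lo)=36)
Step 6: insert 6 -> lo=[6, 13, 20] hi=[36, 43, 44] -> (len(lo)=3, len(hi)=3, max(lo)=20)
Step 7: insert 19 -> lo=[6, 13, 19, 20] hi=[36, 43, 44] -> (len(lo)=4, len(hi)=3, max(lo)=20)
Step 8: insert 42 -> lo=[6, 13, 19, 20] hi=[36, 42, 43, 44] -> (len(lo)=4, len(hi)=4, max(lo)=20)
Step 9: insert 5 -> lo=[5, 6, 13, 19, 20] hi=[36, 42, 43, 44] -> (len(lo)=5, len(hi)=4, max(lo)=20)
Step 10: insert 21 -> lo=[5, 6, 13, 19, 20] hi=[21, 36, 42, 43, 44] -> (len(lo)=5, len(hi)=5, max(lo)=20)

Answer: (1,0,44) (1,1,13) (2,1,20) (2,2,20) (3,2,36) (3,3,20) (4,3,20) (4,4,20) (5,4,20) (5,5,20)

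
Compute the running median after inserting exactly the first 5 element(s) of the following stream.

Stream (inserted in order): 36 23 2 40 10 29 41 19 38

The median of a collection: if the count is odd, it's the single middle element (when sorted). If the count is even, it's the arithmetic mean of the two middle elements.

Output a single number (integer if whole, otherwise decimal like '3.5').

Answer: 23

Derivation:
Step 1: insert 36 -> lo=[36] (size 1, max 36) hi=[] (size 0) -> median=36
Step 2: insert 23 -> lo=[23] (size 1, max 23) hi=[36] (size 1, min 36) -> median=29.5
Step 3: insert 2 -> lo=[2, 23] (size 2, max 23) hi=[36] (size 1, min 36) -> median=23
Step 4: insert 40 -> lo=[2, 23] (size 2, max 23) hi=[36, 40] (size 2, min 36) -> median=29.5
Step 5: insert 10 -> lo=[2, 10, 23] (size 3, max 23) hi=[36, 40] (size 2, min 36) -> median=23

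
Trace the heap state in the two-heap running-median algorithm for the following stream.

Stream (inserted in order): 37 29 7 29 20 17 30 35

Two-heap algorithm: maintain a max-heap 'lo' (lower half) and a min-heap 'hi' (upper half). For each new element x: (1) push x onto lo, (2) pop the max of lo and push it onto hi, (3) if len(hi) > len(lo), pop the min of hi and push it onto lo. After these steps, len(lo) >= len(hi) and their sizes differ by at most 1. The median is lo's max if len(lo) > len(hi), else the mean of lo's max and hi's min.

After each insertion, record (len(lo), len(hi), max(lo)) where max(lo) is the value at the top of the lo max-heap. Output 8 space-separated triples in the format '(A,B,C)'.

Answer: (1,0,37) (1,1,29) (2,1,29) (2,2,29) (3,2,29) (3,3,20) (4,3,29) (4,4,29)

Derivation:
Step 1: insert 37 -> lo=[37] hi=[] -> (len(lo)=1, len(hi)=0, max(lo)=37)
Step 2: insert 29 -> lo=[29] hi=[37] -> (len(lo)=1, len(hi)=1, max(lo)=29)
Step 3: insert 7 -> lo=[7, 29] hi=[37] -> (len(lo)=2, len(hi)=1, max(lo)=29)
Step 4: insert 29 -> lo=[7, 29] hi=[29, 37] -> (len(lo)=2, len(hi)=2, max(lo)=29)
Step 5: insert 20 -> lo=[7, 20, 29] hi=[29, 37] -> (len(lo)=3, len(hi)=2, max(lo)=29)
Step 6: insert 17 -> lo=[7, 17, 20] hi=[29, 29, 37] -> (len(lo)=3, len(hi)=3, max(lo)=20)
Step 7: insert 30 -> lo=[7, 17, 20, 29] hi=[29, 30, 37] -> (len(lo)=4, len(hi)=3, max(lo)=29)
Step 8: insert 35 -> lo=[7, 17, 20, 29] hi=[29, 30, 35, 37] -> (len(lo)=4, len(hi)=4, max(lo)=29)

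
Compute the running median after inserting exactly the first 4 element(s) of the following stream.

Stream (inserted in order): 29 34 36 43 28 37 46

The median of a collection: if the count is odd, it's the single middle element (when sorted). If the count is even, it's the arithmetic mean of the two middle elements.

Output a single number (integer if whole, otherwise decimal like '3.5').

Step 1: insert 29 -> lo=[29] (size 1, max 29) hi=[] (size 0) -> median=29
Step 2: insert 34 -> lo=[29] (size 1, max 29) hi=[34] (size 1, min 34) -> median=31.5
Step 3: insert 36 -> lo=[29, 34] (size 2, max 34) hi=[36] (size 1, min 36) -> median=34
Step 4: insert 43 -> lo=[29, 34] (size 2, max 34) hi=[36, 43] (size 2, min 36) -> median=35

Answer: 35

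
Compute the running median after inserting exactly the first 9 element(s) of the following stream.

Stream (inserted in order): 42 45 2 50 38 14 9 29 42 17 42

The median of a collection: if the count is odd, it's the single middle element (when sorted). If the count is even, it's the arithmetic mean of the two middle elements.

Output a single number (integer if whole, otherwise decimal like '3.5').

Step 1: insert 42 -> lo=[42] (size 1, max 42) hi=[] (size 0) -> median=42
Step 2: insert 45 -> lo=[42] (size 1, max 42) hi=[45] (size 1, min 45) -> median=43.5
Step 3: insert 2 -> lo=[2, 42] (size 2, max 42) hi=[45] (size 1, min 45) -> median=42
Step 4: insert 50 -> lo=[2, 42] (size 2, max 42) hi=[45, 50] (size 2, min 45) -> median=43.5
Step 5: insert 38 -> lo=[2, 38, 42] (size 3, max 42) hi=[45, 50] (size 2, min 45) -> median=42
Step 6: insert 14 -> lo=[2, 14, 38] (size 3, max 38) hi=[42, 45, 50] (size 3, min 42) -> median=40
Step 7: insert 9 -> lo=[2, 9, 14, 38] (size 4, max 38) hi=[42, 45, 50] (size 3, min 42) -> median=38
Step 8: insert 29 -> lo=[2, 9, 14, 29] (size 4, max 29) hi=[38, 42, 45, 50] (size 4, min 38) -> median=33.5
Step 9: insert 42 -> lo=[2, 9, 14, 29, 38] (size 5, max 38) hi=[42, 42, 45, 50] (size 4, min 42) -> median=38

Answer: 38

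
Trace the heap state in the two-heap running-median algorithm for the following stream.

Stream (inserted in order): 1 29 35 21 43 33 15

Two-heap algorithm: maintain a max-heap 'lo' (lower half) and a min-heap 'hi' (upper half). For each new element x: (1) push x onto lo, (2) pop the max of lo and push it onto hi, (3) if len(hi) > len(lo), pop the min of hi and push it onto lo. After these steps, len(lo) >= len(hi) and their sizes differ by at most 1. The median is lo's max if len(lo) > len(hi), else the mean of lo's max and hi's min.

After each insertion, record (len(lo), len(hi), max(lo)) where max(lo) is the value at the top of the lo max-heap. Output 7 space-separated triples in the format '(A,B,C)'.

Answer: (1,0,1) (1,1,1) (2,1,29) (2,2,21) (3,2,29) (3,3,29) (4,3,29)

Derivation:
Step 1: insert 1 -> lo=[1] hi=[] -> (len(lo)=1, len(hi)=0, max(lo)=1)
Step 2: insert 29 -> lo=[1] hi=[29] -> (len(lo)=1, len(hi)=1, max(lo)=1)
Step 3: insert 35 -> lo=[1, 29] hi=[35] -> (len(lo)=2, len(hi)=1, max(lo)=29)
Step 4: insert 21 -> lo=[1, 21] hi=[29, 35] -> (len(lo)=2, len(hi)=2, max(lo)=21)
Step 5: insert 43 -> lo=[1, 21, 29] hi=[35, 43] -> (len(lo)=3, len(hi)=2, max(lo)=29)
Step 6: insert 33 -> lo=[1, 21, 29] hi=[33, 35, 43] -> (len(lo)=3, len(hi)=3, max(lo)=29)
Step 7: insert 15 -> lo=[1, 15, 21, 29] hi=[33, 35, 43] -> (len(lo)=4, len(hi)=3, max(lo)=29)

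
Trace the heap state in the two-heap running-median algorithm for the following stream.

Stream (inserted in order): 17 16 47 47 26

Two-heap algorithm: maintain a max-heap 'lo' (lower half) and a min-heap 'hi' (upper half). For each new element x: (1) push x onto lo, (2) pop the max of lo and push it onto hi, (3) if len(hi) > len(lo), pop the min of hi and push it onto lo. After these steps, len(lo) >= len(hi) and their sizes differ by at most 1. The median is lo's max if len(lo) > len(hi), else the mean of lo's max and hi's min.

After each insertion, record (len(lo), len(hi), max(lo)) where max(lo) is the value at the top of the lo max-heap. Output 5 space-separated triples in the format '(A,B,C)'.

Answer: (1,0,17) (1,1,16) (2,1,17) (2,2,17) (3,2,26)

Derivation:
Step 1: insert 17 -> lo=[17] hi=[] -> (len(lo)=1, len(hi)=0, max(lo)=17)
Step 2: insert 16 -> lo=[16] hi=[17] -> (len(lo)=1, len(hi)=1, max(lo)=16)
Step 3: insert 47 -> lo=[16, 17] hi=[47] -> (len(lo)=2, len(hi)=1, max(lo)=17)
Step 4: insert 47 -> lo=[16, 17] hi=[47, 47] -> (len(lo)=2, len(hi)=2, max(lo)=17)
Step 5: insert 26 -> lo=[16, 17, 26] hi=[47, 47] -> (len(lo)=3, len(hi)=2, max(lo)=26)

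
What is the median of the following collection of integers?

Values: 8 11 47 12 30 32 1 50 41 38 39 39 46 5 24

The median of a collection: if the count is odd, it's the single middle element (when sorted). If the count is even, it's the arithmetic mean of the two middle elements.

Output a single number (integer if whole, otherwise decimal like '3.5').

Answer: 32

Derivation:
Step 1: insert 8 -> lo=[8] (size 1, max 8) hi=[] (size 0) -> median=8
Step 2: insert 11 -> lo=[8] (size 1, max 8) hi=[11] (size 1, min 11) -> median=9.5
Step 3: insert 47 -> lo=[8, 11] (size 2, max 11) hi=[47] (size 1, min 47) -> median=11
Step 4: insert 12 -> lo=[8, 11] (size 2, max 11) hi=[12, 47] (size 2, min 12) -> median=11.5
Step 5: insert 30 -> lo=[8, 11, 12] (size 3, max 12) hi=[30, 47] (size 2, min 30) -> median=12
Step 6: insert 32 -> lo=[8, 11, 12] (size 3, max 12) hi=[30, 32, 47] (size 3, min 30) -> median=21
Step 7: insert 1 -> lo=[1, 8, 11, 12] (size 4, max 12) hi=[30, 32, 47] (size 3, min 30) -> median=12
Step 8: insert 50 -> lo=[1, 8, 11, 12] (size 4, max 12) hi=[30, 32, 47, 50] (size 4, min 30) -> median=21
Step 9: insert 41 -> lo=[1, 8, 11, 12, 30] (size 5, max 30) hi=[32, 41, 47, 50] (size 4, min 32) -> median=30
Step 10: insert 38 -> lo=[1, 8, 11, 12, 30] (size 5, max 30) hi=[32, 38, 41, 47, 50] (size 5, min 32) -> median=31
Step 11: insert 39 -> lo=[1, 8, 11, 12, 30, 32] (size 6, max 32) hi=[38, 39, 41, 47, 50] (size 5, min 38) -> median=32
Step 12: insert 39 -> lo=[1, 8, 11, 12, 30, 32] (size 6, max 32) hi=[38, 39, 39, 41, 47, 50] (size 6, min 38) -> median=35
Step 13: insert 46 -> lo=[1, 8, 11, 12, 30, 32, 38] (size 7, max 38) hi=[39, 39, 41, 46, 47, 50] (size 6, min 39) -> median=38
Step 14: insert 5 -> lo=[1, 5, 8, 11, 12, 30, 32] (size 7, max 32) hi=[38, 39, 39, 41, 46, 47, 50] (size 7, min 38) -> median=35
Step 15: insert 24 -> lo=[1, 5, 8, 11, 12, 24, 30, 32] (size 8, max 32) hi=[38, 39, 39, 41, 46, 47, 50] (size 7, min 38) -> median=32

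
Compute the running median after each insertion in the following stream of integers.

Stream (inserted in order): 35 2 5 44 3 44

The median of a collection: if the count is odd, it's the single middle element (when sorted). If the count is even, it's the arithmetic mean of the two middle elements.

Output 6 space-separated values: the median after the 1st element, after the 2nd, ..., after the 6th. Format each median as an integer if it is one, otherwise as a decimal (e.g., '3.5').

Step 1: insert 35 -> lo=[35] (size 1, max 35) hi=[] (size 0) -> median=35
Step 2: insert 2 -> lo=[2] (size 1, max 2) hi=[35] (size 1, min 35) -> median=18.5
Step 3: insert 5 -> lo=[2, 5] (size 2, max 5) hi=[35] (size 1, min 35) -> median=5
Step 4: insert 44 -> lo=[2, 5] (size 2, max 5) hi=[35, 44] (size 2, min 35) -> median=20
Step 5: insert 3 -> lo=[2, 3, 5] (size 3, max 5) hi=[35, 44] (size 2, min 35) -> median=5
Step 6: insert 44 -> lo=[2, 3, 5] (size 3, max 5) hi=[35, 44, 44] (size 3, min 35) -> median=20

Answer: 35 18.5 5 20 5 20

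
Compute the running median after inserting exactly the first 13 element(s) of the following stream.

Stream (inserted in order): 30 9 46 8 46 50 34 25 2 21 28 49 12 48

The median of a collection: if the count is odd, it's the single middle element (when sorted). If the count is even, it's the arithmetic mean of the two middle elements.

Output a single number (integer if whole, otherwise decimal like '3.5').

Step 1: insert 30 -> lo=[30] (size 1, max 30) hi=[] (size 0) -> median=30
Step 2: insert 9 -> lo=[9] (size 1, max 9) hi=[30] (size 1, min 30) -> median=19.5
Step 3: insert 46 -> lo=[9, 30] (size 2, max 30) hi=[46] (size 1, min 46) -> median=30
Step 4: insert 8 -> lo=[8, 9] (size 2, max 9) hi=[30, 46] (size 2, min 30) -> median=19.5
Step 5: insert 46 -> lo=[8, 9, 30] (size 3, max 30) hi=[46, 46] (size 2, min 46) -> median=30
Step 6: insert 50 -> lo=[8, 9, 30] (size 3, max 30) hi=[46, 46, 50] (size 3, min 46) -> median=38
Step 7: insert 34 -> lo=[8, 9, 30, 34] (size 4, max 34) hi=[46, 46, 50] (size 3, min 46) -> median=34
Step 8: insert 25 -> lo=[8, 9, 25, 30] (size 4, max 30) hi=[34, 46, 46, 50] (size 4, min 34) -> median=32
Step 9: insert 2 -> lo=[2, 8, 9, 25, 30] (size 5, max 30) hi=[34, 46, 46, 50] (size 4, min 34) -> median=30
Step 10: insert 21 -> lo=[2, 8, 9, 21, 25] (size 5, max 25) hi=[30, 34, 46, 46, 50] (size 5, min 30) -> median=27.5
Step 11: insert 28 -> lo=[2, 8, 9, 21, 25, 28] (size 6, max 28) hi=[30, 34, 46, 46, 50] (size 5, min 30) -> median=28
Step 12: insert 49 -> lo=[2, 8, 9, 21, 25, 28] (size 6, max 28) hi=[30, 34, 46, 46, 49, 50] (size 6, min 30) -> median=29
Step 13: insert 12 -> lo=[2, 8, 9, 12, 21, 25, 28] (size 7, max 28) hi=[30, 34, 46, 46, 49, 50] (size 6, min 30) -> median=28

Answer: 28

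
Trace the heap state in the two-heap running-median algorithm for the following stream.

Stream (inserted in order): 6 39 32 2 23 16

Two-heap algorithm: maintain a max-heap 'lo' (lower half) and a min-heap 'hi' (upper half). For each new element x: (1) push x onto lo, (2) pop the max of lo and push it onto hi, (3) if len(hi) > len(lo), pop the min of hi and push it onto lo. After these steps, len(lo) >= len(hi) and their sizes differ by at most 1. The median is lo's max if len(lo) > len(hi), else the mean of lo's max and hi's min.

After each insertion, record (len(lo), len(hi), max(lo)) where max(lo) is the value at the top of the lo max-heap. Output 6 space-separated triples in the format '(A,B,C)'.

Step 1: insert 6 -> lo=[6] hi=[] -> (len(lo)=1, len(hi)=0, max(lo)=6)
Step 2: insert 39 -> lo=[6] hi=[39] -> (len(lo)=1, len(hi)=1, max(lo)=6)
Step 3: insert 32 -> lo=[6, 32] hi=[39] -> (len(lo)=2, len(hi)=1, max(lo)=32)
Step 4: insert 2 -> lo=[2, 6] hi=[32, 39] -> (len(lo)=2, len(hi)=2, max(lo)=6)
Step 5: insert 23 -> lo=[2, 6, 23] hi=[32, 39] -> (len(lo)=3, len(hi)=2, max(lo)=23)
Step 6: insert 16 -> lo=[2, 6, 16] hi=[23, 32, 39] -> (len(lo)=3, len(hi)=3, max(lo)=16)

Answer: (1,0,6) (1,1,6) (2,1,32) (2,2,6) (3,2,23) (3,3,16)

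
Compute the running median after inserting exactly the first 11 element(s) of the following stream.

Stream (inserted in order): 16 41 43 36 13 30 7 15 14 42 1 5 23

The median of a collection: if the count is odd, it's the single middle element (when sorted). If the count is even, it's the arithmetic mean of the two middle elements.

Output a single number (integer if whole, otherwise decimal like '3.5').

Step 1: insert 16 -> lo=[16] (size 1, max 16) hi=[] (size 0) -> median=16
Step 2: insert 41 -> lo=[16] (size 1, max 16) hi=[41] (size 1, min 41) -> median=28.5
Step 3: insert 43 -> lo=[16, 41] (size 2, max 41) hi=[43] (size 1, min 43) -> median=41
Step 4: insert 36 -> lo=[16, 36] (size 2, max 36) hi=[41, 43] (size 2, min 41) -> median=38.5
Step 5: insert 13 -> lo=[13, 16, 36] (size 3, max 36) hi=[41, 43] (size 2, min 41) -> median=36
Step 6: insert 30 -> lo=[13, 16, 30] (size 3, max 30) hi=[36, 41, 43] (size 3, min 36) -> median=33
Step 7: insert 7 -> lo=[7, 13, 16, 30] (size 4, max 30) hi=[36, 41, 43] (size 3, min 36) -> median=30
Step 8: insert 15 -> lo=[7, 13, 15, 16] (size 4, max 16) hi=[30, 36, 41, 43] (size 4, min 30) -> median=23
Step 9: insert 14 -> lo=[7, 13, 14, 15, 16] (size 5, max 16) hi=[30, 36, 41, 43] (size 4, min 30) -> median=16
Step 10: insert 42 -> lo=[7, 13, 14, 15, 16] (size 5, max 16) hi=[30, 36, 41, 42, 43] (size 5, min 30) -> median=23
Step 11: insert 1 -> lo=[1, 7, 13, 14, 15, 16] (size 6, max 16) hi=[30, 36, 41, 42, 43] (size 5, min 30) -> median=16

Answer: 16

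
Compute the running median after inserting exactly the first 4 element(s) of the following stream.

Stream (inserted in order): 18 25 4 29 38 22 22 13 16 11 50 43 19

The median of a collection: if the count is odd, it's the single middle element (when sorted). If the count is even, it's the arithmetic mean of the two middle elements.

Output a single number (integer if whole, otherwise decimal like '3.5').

Step 1: insert 18 -> lo=[18] (size 1, max 18) hi=[] (size 0) -> median=18
Step 2: insert 25 -> lo=[18] (size 1, max 18) hi=[25] (size 1, min 25) -> median=21.5
Step 3: insert 4 -> lo=[4, 18] (size 2, max 18) hi=[25] (size 1, min 25) -> median=18
Step 4: insert 29 -> lo=[4, 18] (size 2, max 18) hi=[25, 29] (size 2, min 25) -> median=21.5

Answer: 21.5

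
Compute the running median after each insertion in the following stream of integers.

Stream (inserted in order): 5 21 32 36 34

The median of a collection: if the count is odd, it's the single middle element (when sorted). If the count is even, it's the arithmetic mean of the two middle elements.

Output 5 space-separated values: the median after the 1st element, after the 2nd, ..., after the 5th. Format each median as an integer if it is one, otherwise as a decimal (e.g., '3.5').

Answer: 5 13 21 26.5 32

Derivation:
Step 1: insert 5 -> lo=[5] (size 1, max 5) hi=[] (size 0) -> median=5
Step 2: insert 21 -> lo=[5] (size 1, max 5) hi=[21] (size 1, min 21) -> median=13
Step 3: insert 32 -> lo=[5, 21] (size 2, max 21) hi=[32] (size 1, min 32) -> median=21
Step 4: insert 36 -> lo=[5, 21] (size 2, max 21) hi=[32, 36] (size 2, min 32) -> median=26.5
Step 5: insert 34 -> lo=[5, 21, 32] (size 3, max 32) hi=[34, 36] (size 2, min 34) -> median=32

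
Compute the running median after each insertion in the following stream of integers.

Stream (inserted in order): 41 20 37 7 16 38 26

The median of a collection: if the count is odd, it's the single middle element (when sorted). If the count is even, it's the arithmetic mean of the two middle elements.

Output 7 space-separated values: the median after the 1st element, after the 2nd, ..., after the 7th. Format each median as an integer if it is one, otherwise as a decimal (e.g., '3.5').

Answer: 41 30.5 37 28.5 20 28.5 26

Derivation:
Step 1: insert 41 -> lo=[41] (size 1, max 41) hi=[] (size 0) -> median=41
Step 2: insert 20 -> lo=[20] (size 1, max 20) hi=[41] (size 1, min 41) -> median=30.5
Step 3: insert 37 -> lo=[20, 37] (size 2, max 37) hi=[41] (size 1, min 41) -> median=37
Step 4: insert 7 -> lo=[7, 20] (size 2, max 20) hi=[37, 41] (size 2, min 37) -> median=28.5
Step 5: insert 16 -> lo=[7, 16, 20] (size 3, max 20) hi=[37, 41] (size 2, min 37) -> median=20
Step 6: insert 38 -> lo=[7, 16, 20] (size 3, max 20) hi=[37, 38, 41] (size 3, min 37) -> median=28.5
Step 7: insert 26 -> lo=[7, 16, 20, 26] (size 4, max 26) hi=[37, 38, 41] (size 3, min 37) -> median=26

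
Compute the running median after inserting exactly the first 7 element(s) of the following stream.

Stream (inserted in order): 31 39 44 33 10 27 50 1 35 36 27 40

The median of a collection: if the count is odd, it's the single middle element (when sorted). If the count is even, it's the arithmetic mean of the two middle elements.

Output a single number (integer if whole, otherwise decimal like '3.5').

Step 1: insert 31 -> lo=[31] (size 1, max 31) hi=[] (size 0) -> median=31
Step 2: insert 39 -> lo=[31] (size 1, max 31) hi=[39] (size 1, min 39) -> median=35
Step 3: insert 44 -> lo=[31, 39] (size 2, max 39) hi=[44] (size 1, min 44) -> median=39
Step 4: insert 33 -> lo=[31, 33] (size 2, max 33) hi=[39, 44] (size 2, min 39) -> median=36
Step 5: insert 10 -> lo=[10, 31, 33] (size 3, max 33) hi=[39, 44] (size 2, min 39) -> median=33
Step 6: insert 27 -> lo=[10, 27, 31] (size 3, max 31) hi=[33, 39, 44] (size 3, min 33) -> median=32
Step 7: insert 50 -> lo=[10, 27, 31, 33] (size 4, max 33) hi=[39, 44, 50] (size 3, min 39) -> median=33

Answer: 33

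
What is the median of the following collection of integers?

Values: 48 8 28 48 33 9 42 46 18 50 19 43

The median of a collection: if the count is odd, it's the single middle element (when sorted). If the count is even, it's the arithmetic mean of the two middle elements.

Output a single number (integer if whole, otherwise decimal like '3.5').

Step 1: insert 48 -> lo=[48] (size 1, max 48) hi=[] (size 0) -> median=48
Step 2: insert 8 -> lo=[8] (size 1, max 8) hi=[48] (size 1, min 48) -> median=28
Step 3: insert 28 -> lo=[8, 28] (size 2, max 28) hi=[48] (size 1, min 48) -> median=28
Step 4: insert 48 -> lo=[8, 28] (size 2, max 28) hi=[48, 48] (size 2, min 48) -> median=38
Step 5: insert 33 -> lo=[8, 28, 33] (size 3, max 33) hi=[48, 48] (size 2, min 48) -> median=33
Step 6: insert 9 -> lo=[8, 9, 28] (size 3, max 28) hi=[33, 48, 48] (size 3, min 33) -> median=30.5
Step 7: insert 42 -> lo=[8, 9, 28, 33] (size 4, max 33) hi=[42, 48, 48] (size 3, min 42) -> median=33
Step 8: insert 46 -> lo=[8, 9, 28, 33] (size 4, max 33) hi=[42, 46, 48, 48] (size 4, min 42) -> median=37.5
Step 9: insert 18 -> lo=[8, 9, 18, 28, 33] (size 5, max 33) hi=[42, 46, 48, 48] (size 4, min 42) -> median=33
Step 10: insert 50 -> lo=[8, 9, 18, 28, 33] (size 5, max 33) hi=[42, 46, 48, 48, 50] (size 5, min 42) -> median=37.5
Step 11: insert 19 -> lo=[8, 9, 18, 19, 28, 33] (size 6, max 33) hi=[42, 46, 48, 48, 50] (size 5, min 42) -> median=33
Step 12: insert 43 -> lo=[8, 9, 18, 19, 28, 33] (size 6, max 33) hi=[42, 43, 46, 48, 48, 50] (size 6, min 42) -> median=37.5

Answer: 37.5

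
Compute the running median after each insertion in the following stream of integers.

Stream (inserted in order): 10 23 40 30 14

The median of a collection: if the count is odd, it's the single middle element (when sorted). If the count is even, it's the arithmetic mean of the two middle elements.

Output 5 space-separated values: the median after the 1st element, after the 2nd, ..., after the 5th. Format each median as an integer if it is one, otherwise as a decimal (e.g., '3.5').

Answer: 10 16.5 23 26.5 23

Derivation:
Step 1: insert 10 -> lo=[10] (size 1, max 10) hi=[] (size 0) -> median=10
Step 2: insert 23 -> lo=[10] (size 1, max 10) hi=[23] (size 1, min 23) -> median=16.5
Step 3: insert 40 -> lo=[10, 23] (size 2, max 23) hi=[40] (size 1, min 40) -> median=23
Step 4: insert 30 -> lo=[10, 23] (size 2, max 23) hi=[30, 40] (size 2, min 30) -> median=26.5
Step 5: insert 14 -> lo=[10, 14, 23] (size 3, max 23) hi=[30, 40] (size 2, min 30) -> median=23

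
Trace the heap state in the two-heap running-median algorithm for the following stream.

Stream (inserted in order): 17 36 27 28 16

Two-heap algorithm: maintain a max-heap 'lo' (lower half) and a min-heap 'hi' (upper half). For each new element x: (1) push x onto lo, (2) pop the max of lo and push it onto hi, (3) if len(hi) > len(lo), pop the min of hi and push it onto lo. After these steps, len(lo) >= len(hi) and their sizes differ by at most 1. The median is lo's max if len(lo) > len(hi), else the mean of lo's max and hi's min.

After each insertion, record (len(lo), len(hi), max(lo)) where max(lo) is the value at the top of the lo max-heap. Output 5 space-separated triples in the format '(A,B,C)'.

Answer: (1,0,17) (1,1,17) (2,1,27) (2,2,27) (3,2,27)

Derivation:
Step 1: insert 17 -> lo=[17] hi=[] -> (len(lo)=1, len(hi)=0, max(lo)=17)
Step 2: insert 36 -> lo=[17] hi=[36] -> (len(lo)=1, len(hi)=1, max(lo)=17)
Step 3: insert 27 -> lo=[17, 27] hi=[36] -> (len(lo)=2, len(hi)=1, max(lo)=27)
Step 4: insert 28 -> lo=[17, 27] hi=[28, 36] -> (len(lo)=2, len(hi)=2, max(lo)=27)
Step 5: insert 16 -> lo=[16, 17, 27] hi=[28, 36] -> (len(lo)=3, len(hi)=2, max(lo)=27)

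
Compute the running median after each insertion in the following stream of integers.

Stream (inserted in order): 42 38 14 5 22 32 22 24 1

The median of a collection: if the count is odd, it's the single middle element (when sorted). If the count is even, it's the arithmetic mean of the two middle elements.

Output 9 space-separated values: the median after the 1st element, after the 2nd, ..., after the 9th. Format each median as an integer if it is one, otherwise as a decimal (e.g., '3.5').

Answer: 42 40 38 26 22 27 22 23 22

Derivation:
Step 1: insert 42 -> lo=[42] (size 1, max 42) hi=[] (size 0) -> median=42
Step 2: insert 38 -> lo=[38] (size 1, max 38) hi=[42] (size 1, min 42) -> median=40
Step 3: insert 14 -> lo=[14, 38] (size 2, max 38) hi=[42] (size 1, min 42) -> median=38
Step 4: insert 5 -> lo=[5, 14] (size 2, max 14) hi=[38, 42] (size 2, min 38) -> median=26
Step 5: insert 22 -> lo=[5, 14, 22] (size 3, max 22) hi=[38, 42] (size 2, min 38) -> median=22
Step 6: insert 32 -> lo=[5, 14, 22] (size 3, max 22) hi=[32, 38, 42] (size 3, min 32) -> median=27
Step 7: insert 22 -> lo=[5, 14, 22, 22] (size 4, max 22) hi=[32, 38, 42] (size 3, min 32) -> median=22
Step 8: insert 24 -> lo=[5, 14, 22, 22] (size 4, max 22) hi=[24, 32, 38, 42] (size 4, min 24) -> median=23
Step 9: insert 1 -> lo=[1, 5, 14, 22, 22] (size 5, max 22) hi=[24, 32, 38, 42] (size 4, min 24) -> median=22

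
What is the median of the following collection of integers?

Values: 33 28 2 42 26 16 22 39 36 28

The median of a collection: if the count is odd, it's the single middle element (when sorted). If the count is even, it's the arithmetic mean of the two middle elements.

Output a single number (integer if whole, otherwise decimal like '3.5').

Step 1: insert 33 -> lo=[33] (size 1, max 33) hi=[] (size 0) -> median=33
Step 2: insert 28 -> lo=[28] (size 1, max 28) hi=[33] (size 1, min 33) -> median=30.5
Step 3: insert 2 -> lo=[2, 28] (size 2, max 28) hi=[33] (size 1, min 33) -> median=28
Step 4: insert 42 -> lo=[2, 28] (size 2, max 28) hi=[33, 42] (size 2, min 33) -> median=30.5
Step 5: insert 26 -> lo=[2, 26, 28] (size 3, max 28) hi=[33, 42] (size 2, min 33) -> median=28
Step 6: insert 16 -> lo=[2, 16, 26] (size 3, max 26) hi=[28, 33, 42] (size 3, min 28) -> median=27
Step 7: insert 22 -> lo=[2, 16, 22, 26] (size 4, max 26) hi=[28, 33, 42] (size 3, min 28) -> median=26
Step 8: insert 39 -> lo=[2, 16, 22, 26] (size 4, max 26) hi=[28, 33, 39, 42] (size 4, min 28) -> median=27
Step 9: insert 36 -> lo=[2, 16, 22, 26, 28] (size 5, max 28) hi=[33, 36, 39, 42] (size 4, min 33) -> median=28
Step 10: insert 28 -> lo=[2, 16, 22, 26, 28] (size 5, max 28) hi=[28, 33, 36, 39, 42] (size 5, min 28) -> median=28

Answer: 28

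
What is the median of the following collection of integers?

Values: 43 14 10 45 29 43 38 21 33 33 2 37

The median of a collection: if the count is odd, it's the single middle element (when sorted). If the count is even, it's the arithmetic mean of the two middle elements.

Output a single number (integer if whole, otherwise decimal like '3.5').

Answer: 33

Derivation:
Step 1: insert 43 -> lo=[43] (size 1, max 43) hi=[] (size 0) -> median=43
Step 2: insert 14 -> lo=[14] (size 1, max 14) hi=[43] (size 1, min 43) -> median=28.5
Step 3: insert 10 -> lo=[10, 14] (size 2, max 14) hi=[43] (size 1, min 43) -> median=14
Step 4: insert 45 -> lo=[10, 14] (size 2, max 14) hi=[43, 45] (size 2, min 43) -> median=28.5
Step 5: insert 29 -> lo=[10, 14, 29] (size 3, max 29) hi=[43, 45] (size 2, min 43) -> median=29
Step 6: insert 43 -> lo=[10, 14, 29] (size 3, max 29) hi=[43, 43, 45] (size 3, min 43) -> median=36
Step 7: insert 38 -> lo=[10, 14, 29, 38] (size 4, max 38) hi=[43, 43, 45] (size 3, min 43) -> median=38
Step 8: insert 21 -> lo=[10, 14, 21, 29] (size 4, max 29) hi=[38, 43, 43, 45] (size 4, min 38) -> median=33.5
Step 9: insert 33 -> lo=[10, 14, 21, 29, 33] (size 5, max 33) hi=[38, 43, 43, 45] (size 4, min 38) -> median=33
Step 10: insert 33 -> lo=[10, 14, 21, 29, 33] (size 5, max 33) hi=[33, 38, 43, 43, 45] (size 5, min 33) -> median=33
Step 11: insert 2 -> lo=[2, 10, 14, 21, 29, 33] (size 6, max 33) hi=[33, 38, 43, 43, 45] (size 5, min 33) -> median=33
Step 12: insert 37 -> lo=[2, 10, 14, 21, 29, 33] (size 6, max 33) hi=[33, 37, 38, 43, 43, 45] (size 6, min 33) -> median=33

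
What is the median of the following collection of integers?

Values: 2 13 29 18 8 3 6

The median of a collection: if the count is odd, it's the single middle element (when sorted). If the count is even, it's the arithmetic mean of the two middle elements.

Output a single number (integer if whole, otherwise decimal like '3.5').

Answer: 8

Derivation:
Step 1: insert 2 -> lo=[2] (size 1, max 2) hi=[] (size 0) -> median=2
Step 2: insert 13 -> lo=[2] (size 1, max 2) hi=[13] (size 1, min 13) -> median=7.5
Step 3: insert 29 -> lo=[2, 13] (size 2, max 13) hi=[29] (size 1, min 29) -> median=13
Step 4: insert 18 -> lo=[2, 13] (size 2, max 13) hi=[18, 29] (size 2, min 18) -> median=15.5
Step 5: insert 8 -> lo=[2, 8, 13] (size 3, max 13) hi=[18, 29] (size 2, min 18) -> median=13
Step 6: insert 3 -> lo=[2, 3, 8] (size 3, max 8) hi=[13, 18, 29] (size 3, min 13) -> median=10.5
Step 7: insert 6 -> lo=[2, 3, 6, 8] (size 4, max 8) hi=[13, 18, 29] (size 3, min 13) -> median=8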